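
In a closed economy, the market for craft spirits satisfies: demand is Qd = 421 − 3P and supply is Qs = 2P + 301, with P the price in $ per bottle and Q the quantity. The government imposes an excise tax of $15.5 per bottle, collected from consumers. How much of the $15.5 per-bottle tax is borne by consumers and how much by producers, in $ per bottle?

Consumers bear $6.2 per bottle; producers bear $9.3 per bottle.

Before the tax: set 421 − 3P = 2P + 301 → P* = $24, Q* = 349.
With the tax collected from consumers, demand (in seller-price terms) shifts: Qd = 421 − 3(P + 15.5).
New equilibrium: consumers pay $30.2, producers receive $14.7, Q = 330.4. (Wedge: Pb − Ps = 15.5.)
Burden on consumers: $6.2; on producers: $9.3. (They sum to $15.5.)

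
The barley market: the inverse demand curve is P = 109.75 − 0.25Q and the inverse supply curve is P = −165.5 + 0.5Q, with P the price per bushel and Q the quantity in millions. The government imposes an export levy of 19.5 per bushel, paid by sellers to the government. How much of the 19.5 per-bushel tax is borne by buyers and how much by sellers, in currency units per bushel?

Buyers bear 6.5 per bushel; sellers bear 13 per bushel.

Rewrite in direct form: Qd = 439 − 4P and Qs = 2P + 331.
Before the tax: set 439 − 4P = 2P + 331 → P* = 18, Q* = 367.
With the tax collected from sellers, supply shifts: Qs = 2(P − 19.5) + 331.
Solving gives Q = 341 with buyers paying 24.5 and sellers receiving 5 (the 19.5 wedge).
Burden on buyers: 6.5; on sellers: 13. (They sum to 19.5.)
The less price-elastic side of the market bears the larger share of a per-unit tax.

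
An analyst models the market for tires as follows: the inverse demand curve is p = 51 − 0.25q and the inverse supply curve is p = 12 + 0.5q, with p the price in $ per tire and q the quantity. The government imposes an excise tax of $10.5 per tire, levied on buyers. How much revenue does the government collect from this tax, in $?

Tax revenue = $399.

Rewrite in direct form: qd = 204 − 4p and qs = 2p − 24.
Without the tax, 204 − 4p = 2p − 24 gives 6p = 228, so p* = $38 and q* = 52.
With the tax collected from buyers, demand (in seller-price terms) shifts: qd = 204 − 4(p + 10.5).
New equilibrium: buyers pay $41.5, sellers receive $31, q = 38. (Wedge: pb − ps = 10.5.)
Revenue = t · Q = 10.5 · 38 = $399.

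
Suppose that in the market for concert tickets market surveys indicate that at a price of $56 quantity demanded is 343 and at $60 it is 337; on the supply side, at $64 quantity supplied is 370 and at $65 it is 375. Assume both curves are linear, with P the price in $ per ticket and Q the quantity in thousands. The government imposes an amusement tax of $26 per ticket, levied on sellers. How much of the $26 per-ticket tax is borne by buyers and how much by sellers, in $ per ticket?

Demand slope: (337 − 343)/(60 − 56) = -1.5, so Qd = 427 − 1.5P.
Supply slope: (375 − 370)/(65 − 64) = 5, so Qs = 5P + 50.
Before the tax: set 427 − 1.5P = 5P + 50 → P* = $58, Q* = 340.
With the tax collected from sellers, supply shifts: Qs = 5(P − 26) + 50.
Solving gives Q = 310 with buyers paying $78 and sellers receiving $52 (the $26 wedge).
Burden on buyers: $20; on sellers: $6. (They sum to $26.)
The less price-elastic side of the market bears the larger share of a per-unit tax.

Buyers bear $20 per ticket; sellers bear $6 per ticket.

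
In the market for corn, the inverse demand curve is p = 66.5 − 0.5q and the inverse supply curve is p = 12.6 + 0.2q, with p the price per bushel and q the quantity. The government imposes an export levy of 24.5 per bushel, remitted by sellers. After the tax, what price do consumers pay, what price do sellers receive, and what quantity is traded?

Rewrite in direct form: qd = 133 − 2p and qs = 5p − 63.
Before the tax: set 133 − 2p = 5p − 63 → p* = 28, q* = 77.
With the tax collected from sellers, supply shifts: qs = 5(p − 24.5) − 63.
Solving gives q = 42 with consumers paying 45.5 and sellers receiving 21 (the 24.5 wedge).
The less price-elastic side of the market bears the larger share of a per-unit tax.

Consumers pay 45.5; sellers receive 21; quantity = 42.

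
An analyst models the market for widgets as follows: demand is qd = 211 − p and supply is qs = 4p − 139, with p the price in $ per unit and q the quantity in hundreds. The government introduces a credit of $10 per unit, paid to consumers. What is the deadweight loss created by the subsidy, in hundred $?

Before the subsidy: set 211 − p = 4p − 139 → p* = $70, q* = 141.
With a per-unit subsidy paid to consumers, each effectively pays p − 10, so demand becomes qd = 211 − (p − 10).
New equilibrium: consumers pay $62, producers receive $72, q = 149. (Wedge: pb − ps = −10.)
Quantity rises by |ΔQ| = |141 − 149| = 8.
DWL = ½ · t · |ΔQ| = ½ · 10 · 8 = $40.

Deadweight loss = $40 hundred.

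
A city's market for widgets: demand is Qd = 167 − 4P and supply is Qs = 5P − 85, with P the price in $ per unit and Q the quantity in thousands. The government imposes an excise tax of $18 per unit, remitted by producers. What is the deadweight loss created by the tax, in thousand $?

Deadweight loss = $360 thousand.

Without the tax, 167 − 4P = 5P − 85 gives 9P = 252, so P* = $28 and Q* = 55.
With the tax collected from producers, supply shifts: Qs = 5(P − 18) − 85.
New equilibrium: buyers pay $38, producers receive $20, Q = 15. (Wedge: Pb − Ps = 18.)
Quantity falls by |ΔQ| = |55 − 15| = 40.
DWL = ½ · t · |ΔQ| = ½ · 18 · 40 = $360.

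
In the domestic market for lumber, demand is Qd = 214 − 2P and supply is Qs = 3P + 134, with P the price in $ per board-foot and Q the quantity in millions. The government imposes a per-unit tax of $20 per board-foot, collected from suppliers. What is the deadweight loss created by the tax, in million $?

Before the tax: set 214 − 2P = 3P + 134 → P* = $16, Q* = 182.
With the tax collected from suppliers, supply shifts: Qs = 3(P − 20) + 134.
Solving gives Q = 158 with consumers paying $28 and suppliers receiving $8 (the $20 wedge).
Quantity falls by |ΔQ| = |182 − 158| = 24.
DWL = ½ · t · |ΔQ| = ½ · 20 · 24 = $240.

Deadweight loss = $240 million.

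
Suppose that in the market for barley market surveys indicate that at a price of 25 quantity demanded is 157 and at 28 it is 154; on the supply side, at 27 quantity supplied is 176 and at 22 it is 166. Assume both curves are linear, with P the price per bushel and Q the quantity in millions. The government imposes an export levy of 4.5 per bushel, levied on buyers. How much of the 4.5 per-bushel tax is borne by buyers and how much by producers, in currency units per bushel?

Buyers bear 3 per bushel; producers bear 1.5 per bushel.

Demand slope: (154 − 157)/(28 − 25) = -1, so Qd = 182 − P.
Supply slope: (166 − 176)/(22 − 27) = 2, so Qs = 2P + 122.
Before the tax: set 182 − P = 2P + 122 → P* = 20, Q* = 162.
With the tax collected from buyers, demand (in seller-price terms) shifts: Qd = 182 − (P + 4.5).
Solving gives Q = 159 with buyers paying 23 and producers receiving 18.5 (the 4.5 wedge).
Burden on buyers: 3; on producers: 1.5. (They sum to 4.5.)
The less price-elastic side of the market bears the larger share of a per-unit tax.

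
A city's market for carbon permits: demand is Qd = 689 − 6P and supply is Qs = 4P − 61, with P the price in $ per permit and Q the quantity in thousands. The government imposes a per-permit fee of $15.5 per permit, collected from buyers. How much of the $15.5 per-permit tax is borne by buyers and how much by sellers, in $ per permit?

Buyers bear $6.2 per permit; sellers bear $9.3 per permit.

Without the tax, 689 − 6P = 4P − 61 gives 10P = 750, so P* = $75 and Q* = 239.
With the tax collected from buyers, demand (in seller-price terms) shifts: Qd = 689 − 6(P + 15.5).
New equilibrium: buyers pay $81.2, sellers receive $65.7, Q = 201.8. (Wedge: Pb − Ps = 15.5.)
Burden on buyers: $6.2; on sellers: $9.3. (They sum to $15.5.)
The less price-elastic side of the market bears the larger share of a per-unit tax.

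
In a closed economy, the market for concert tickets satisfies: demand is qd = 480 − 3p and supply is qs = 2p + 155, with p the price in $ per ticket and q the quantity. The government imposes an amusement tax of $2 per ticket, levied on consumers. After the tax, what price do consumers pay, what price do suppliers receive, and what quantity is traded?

Consumers pay $65.8; suppliers receive $63.8; quantity = 282.6.

Without the tax, 480 − 3p = 2p + 155 gives 5p = 325, so p* = $65 and q* = 285.
With the tax collected from consumers, demand (in seller-price terms) shifts: qd = 480 − 3(p + 2).
Solving gives q = 282.6 with consumers paying $65.8 and suppliers receiving $63.8 (the $2 wedge).
The less price-elastic side of the market bears the larger share of a per-unit tax.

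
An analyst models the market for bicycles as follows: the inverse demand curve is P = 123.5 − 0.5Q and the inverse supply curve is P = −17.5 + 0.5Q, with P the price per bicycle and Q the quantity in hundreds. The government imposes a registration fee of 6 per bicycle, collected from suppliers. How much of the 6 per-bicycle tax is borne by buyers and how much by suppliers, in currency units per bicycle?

Inverting to Q(P) form: Qd = 247 − 2P; Qs = 2P + 35.
Before the tax: set 247 − 2P = 2P + 35 → P* = 53, Q* = 141.
With the tax collected from suppliers, supply shifts: Qs = 2(P − 6) + 35.
New equilibrium: buyers pay 56, suppliers receive 50, Q = 135. (Wedge: Pb − Ps = 6.)
Burden on buyers: 3; on suppliers: 3. (They sum to 6.)
The less price-elastic side of the market bears the larger share of a per-unit tax.

Buyers bear 3 per bicycle; suppliers bear 3 per bicycle.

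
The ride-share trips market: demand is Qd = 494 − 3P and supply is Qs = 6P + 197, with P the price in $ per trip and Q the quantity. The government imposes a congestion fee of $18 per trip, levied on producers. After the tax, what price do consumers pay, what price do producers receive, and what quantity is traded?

Without the tax, 494 − 3P = 6P + 197 gives 9P = 297, so P* = $33 and Q* = 395.
With the tax collected from producers, supply shifts: Qs = 6(P − 18) + 197.
Solving gives Q = 359 with consumers paying $45 and producers receiving $27 (the $18 wedge).
The less price-elastic side of the market bears the larger share of a per-unit tax.

Consumers pay $45; producers receive $27; quantity = 359.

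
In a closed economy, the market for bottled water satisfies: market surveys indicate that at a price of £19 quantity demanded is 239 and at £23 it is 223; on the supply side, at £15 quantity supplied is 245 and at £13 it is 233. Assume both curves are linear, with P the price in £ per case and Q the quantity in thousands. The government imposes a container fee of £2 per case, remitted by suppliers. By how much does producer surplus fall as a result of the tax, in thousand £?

Producer surplus falls by £198.88 thousand.

Demand slope: (223 − 239)/(23 − 19) = -4, so Qd = 315 − 4P.
Supply slope: (233 − 245)/(13 − 15) = 6, so Qs = 6P + 155.
Without the tax, 315 − 4P = 6P + 155 gives 10P = 160, so P* = £16 and Q* = 251.
With the tax collected from suppliers, supply shifts: Qs = 6(P − 2) + 155.
Solving gives Q = 246.2 with consumers paying £17.2 and suppliers receiving £15.2 (the £2 wedge).
ΔPS is the trapezoid between Q = 246.2 and Q = 251 of height £0.8: ½ · (251 + 246.2) · 0.8 = £198.88.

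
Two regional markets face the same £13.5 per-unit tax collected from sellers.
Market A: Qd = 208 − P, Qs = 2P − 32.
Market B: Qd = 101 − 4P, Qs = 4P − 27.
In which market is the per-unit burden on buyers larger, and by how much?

Market A: pre-tax P* = £80, Q* = 128; post-tax Q = 119; per-unit burden on buyers = £9.
Market B: pre-tax P* = £16, Q* = 37; post-tax Q = 10; per-unit burden on buyers = £6.75.
Difference: £9 vs £6.75 → market A is larger by £2.25.

Market A, by £2.25.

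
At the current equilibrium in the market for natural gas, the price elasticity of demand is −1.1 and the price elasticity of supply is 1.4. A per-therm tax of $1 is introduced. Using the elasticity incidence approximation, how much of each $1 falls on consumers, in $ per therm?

Consumers bear ≈ $0.56 per therm.

Incidence ratio: consumers' share ≈ εs / (εs + |εd|) = 1.4 / (1.4 + 1.1) = 0.56.
So consumers bear ≈ 0.56 × $1 = $0.56; sellers bear $0.44.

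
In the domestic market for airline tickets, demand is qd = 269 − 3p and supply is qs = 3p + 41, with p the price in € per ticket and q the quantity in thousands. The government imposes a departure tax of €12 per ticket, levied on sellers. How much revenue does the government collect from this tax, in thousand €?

Without the tax, 269 − 3p = 3p + 41 gives 6p = 228, so p* = €38 and q* = 155.
With the tax collected from sellers, supply shifts: qs = 3(p − 12) + 41.
Solving gives q = 137 with consumers paying €44 and sellers receiving €32 (the €12 wedge).
Revenue = t · Q = 12 · 137 = €1644.

Tax revenue = €1644 thousand.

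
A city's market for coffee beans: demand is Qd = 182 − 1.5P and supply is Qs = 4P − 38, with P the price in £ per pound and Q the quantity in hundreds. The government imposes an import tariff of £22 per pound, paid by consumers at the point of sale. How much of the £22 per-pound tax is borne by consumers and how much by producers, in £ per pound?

Consumers bear £16 per pound; producers bear £6 per pound.

Before the tax: set 182 − 1.5P = 4P − 38 → P* = £40, Q* = 122.
With the tax collected from consumers, demand (in seller-price terms) shifts: Qd = 182 − 1.5(P + 22).
New equilibrium: consumers pay £56, producers receive £34, Q = 98. (Wedge: Pb − Ps = 22.)
Burden on consumers: £16; on producers: £6. (They sum to £22.)
The less price-elastic side of the market bears the larger share of a per-unit tax.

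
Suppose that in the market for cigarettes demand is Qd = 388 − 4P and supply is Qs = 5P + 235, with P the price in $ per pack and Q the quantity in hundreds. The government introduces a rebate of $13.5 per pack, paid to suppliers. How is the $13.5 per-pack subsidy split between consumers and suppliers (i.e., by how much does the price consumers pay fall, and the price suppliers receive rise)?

Before the subsidy: set 388 − 4P = 5P + 235 → P* = $17, Q* = 320.
With a per-unit subsidy paid to suppliers, each receives P + 13.5 per unit sold, so supply becomes Qs = 5(P + 13.5) + 235.
Solving gives Q = 350 with consumers paying $9.5 and suppliers receiving $23 (the $13.5 wedge).
Gain to consumers: $7.5; to suppliers: $6. (They sum to $13.5.)

Consumers gain $7.5 per pack; suppliers gain $6 per pack.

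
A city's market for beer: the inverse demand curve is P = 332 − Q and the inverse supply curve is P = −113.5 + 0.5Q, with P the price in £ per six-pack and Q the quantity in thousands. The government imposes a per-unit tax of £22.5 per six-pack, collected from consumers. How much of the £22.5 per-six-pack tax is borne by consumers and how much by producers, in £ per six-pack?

Inverting to Q(P) form: Qd = 332 − P; Qs = 2P + 227.
Before the tax: set 332 − P = 2P + 227 → P* = £35, Q* = 297.
With the tax collected from consumers, demand (in seller-price terms) shifts: Qd = 332 − (P + 22.5).
New equilibrium: consumers pay £50, producers receive £27.5, Q = 282. (Wedge: Pb − Ps = 22.5.)
Burden on consumers: £15; on producers: £7.5. (They sum to £22.5.)
The less price-elastic side of the market bears the larger share of a per-unit tax.

Consumers bear £15 per six-pack; producers bear £7.5 per six-pack.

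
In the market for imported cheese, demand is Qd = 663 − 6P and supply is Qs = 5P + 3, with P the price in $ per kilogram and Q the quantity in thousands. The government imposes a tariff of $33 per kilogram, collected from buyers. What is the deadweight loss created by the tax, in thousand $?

Deadweight loss = $1485 thousand.

Without the tax, 663 − 6P = 5P + 3 gives 11P = 660, so P* = $60 and Q* = 303.
With the tax collected from buyers, demand (in seller-price terms) shifts: Qd = 663 − 6(P + 33).
Solving gives Q = 213 with buyers paying $75 and suppliers receiving $42 (the $33 wedge).
Quantity falls by |ΔQ| = |303 − 213| = 90.
DWL = ½ · t · |ΔQ| = ½ · 33 · 90 = $1485.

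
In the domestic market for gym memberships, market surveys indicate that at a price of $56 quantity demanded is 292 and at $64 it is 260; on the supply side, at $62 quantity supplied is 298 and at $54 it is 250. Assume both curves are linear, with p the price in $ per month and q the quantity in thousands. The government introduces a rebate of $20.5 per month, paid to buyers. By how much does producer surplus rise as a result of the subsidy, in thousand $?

Demand slope: (260 − 292)/(64 − 56) = -4, so qd = 516 − 4p.
Supply slope: (250 − 298)/(54 − 62) = 6, so qs = 6p − 74.
Without the subsidy, 516 − 4p = 6p − 74 gives 10p = 590, so p* = $59 and q* = 280.
With a per-unit subsidy paid to buyers, each effectively pays p − 20.5, so demand becomes qd = 516 − 4(p − 20.5).
Solving gives q = 329.2 with buyers paying $46.7 and producers receiving $67.2 (the $20.5 wedge).
ΔPS is the trapezoid between Q = 329.2 and Q = 280 of height $8.2: ½ · (280 + 329.2) · 8.2 = $2497.72.

Producer surplus rises by $2497.72 thousand.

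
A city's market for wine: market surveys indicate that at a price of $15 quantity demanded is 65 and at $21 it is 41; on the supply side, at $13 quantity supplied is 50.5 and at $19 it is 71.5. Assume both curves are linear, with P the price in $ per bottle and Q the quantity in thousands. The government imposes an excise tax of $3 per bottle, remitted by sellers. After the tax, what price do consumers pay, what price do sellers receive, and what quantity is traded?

Demand slope: (41 − 65)/(21 − 15) = -4, so Qd = 125 − 4P.
Supply slope: (71.5 − 50.5)/(19 − 13) = 3.5, so Qs = 3.5P + 5.
Before the tax: set 125 − 4P = 3.5P + 5 → P* = $16, Q* = 61.
With the tax collected from sellers, supply shifts: Qs = 3.5(P − 3) + 5.
New equilibrium: consumers pay $17.4, sellers receive $14.4, Q = 55.4. (Wedge: Pb − Ps = 3.)

Consumers pay $17.4; sellers receive $14.4; quantity = 55.4.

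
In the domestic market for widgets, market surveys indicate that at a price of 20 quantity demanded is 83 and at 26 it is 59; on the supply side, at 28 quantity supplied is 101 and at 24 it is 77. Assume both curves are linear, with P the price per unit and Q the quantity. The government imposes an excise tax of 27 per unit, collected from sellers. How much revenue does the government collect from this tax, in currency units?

Tax revenue = 167.4.

Demand slope: (59 − 83)/(26 − 20) = -4, so Qd = 163 − 4P.
Supply slope: (77 − 101)/(24 − 28) = 6, so Qs = 6P − 67.
Without the tax, 163 − 4P = 6P − 67 gives 10P = 230, so P* = 23 and Q* = 71.
With the tax collected from sellers, supply shifts: Qs = 6(P − 27) − 67.
New equilibrium: consumers pay 39.2, sellers receive 12.2, Q = 6.2. (Wedge: Pb − Ps = 27.)
Revenue = t · Q = 27 · 6.2 = 167.4.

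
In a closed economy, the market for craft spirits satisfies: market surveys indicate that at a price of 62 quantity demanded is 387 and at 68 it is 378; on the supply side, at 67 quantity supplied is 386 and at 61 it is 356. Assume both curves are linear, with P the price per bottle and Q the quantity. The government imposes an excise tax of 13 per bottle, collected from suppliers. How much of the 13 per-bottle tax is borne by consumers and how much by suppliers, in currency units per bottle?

Consumers bear 10 per bottle; suppliers bear 3 per bottle.

Demand slope: (378 − 387)/(68 − 62) = -1.5, so Qd = 480 − 1.5P.
Supply slope: (356 − 386)/(61 − 67) = 5, so Qs = 5P + 51.
Without the tax, 480 − 1.5P = 5P + 51 gives 6.5P = 429, so P* = 66 and Q* = 381.
With the tax collected from suppliers, supply shifts: Qs = 5(P − 13) + 51.
New equilibrium: consumers pay 76, suppliers receive 63, Q = 366. (Wedge: Pb − Ps = 13.)
Burden on consumers: 10; on suppliers: 3. (They sum to 13.)
The less price-elastic side of the market bears the larger share of a per-unit tax.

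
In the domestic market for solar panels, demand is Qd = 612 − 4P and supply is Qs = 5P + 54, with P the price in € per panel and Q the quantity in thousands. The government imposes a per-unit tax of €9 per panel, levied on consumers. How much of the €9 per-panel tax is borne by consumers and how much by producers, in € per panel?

Consumers bear €5 per panel; producers bear €4 per panel.

Before the tax: set 612 − 4P = 5P + 54 → P* = €62, Q* = 364.
With the tax collected from consumers, demand (in seller-price terms) shifts: Qd = 612 − 4(P + 9).
Solving gives Q = 344 with consumers paying €67 and producers receiving €58 (the €9 wedge).
Burden on consumers: €5; on producers: €4. (They sum to €9.)
The less price-elastic side of the market bears the larger share of a per-unit tax.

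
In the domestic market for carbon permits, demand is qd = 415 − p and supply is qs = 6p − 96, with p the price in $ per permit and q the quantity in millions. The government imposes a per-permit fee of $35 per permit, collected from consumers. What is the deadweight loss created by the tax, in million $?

Deadweight loss = $525 million.

Before the tax: set 415 − p = 6p − 96 → p* = $73, q* = 342.
With the tax collected from consumers, demand (in seller-price terms) shifts: qd = 415 − (p + 35).
New equilibrium: consumers pay $103, producers receive $68, q = 312. (Wedge: pb − ps = 35.)
Quantity falls by |ΔQ| = |342 − 312| = 30.
DWL = ½ · t · |ΔQ| = ½ · 35 · 30 = $525.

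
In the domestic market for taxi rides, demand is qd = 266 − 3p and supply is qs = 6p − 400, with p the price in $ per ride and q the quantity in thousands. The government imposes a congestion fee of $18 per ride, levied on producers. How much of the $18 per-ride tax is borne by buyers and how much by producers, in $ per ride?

Buyers bear $12 per ride; producers bear $6 per ride.

Without the tax, 266 − 3p = 6p − 400 gives 9p = 666, so p* = $74 and q* = 44.
With the tax collected from producers, supply shifts: qs = 6(p − 18) − 400.
New equilibrium: buyers pay $86, producers receive $68, q = 8. (Wedge: pb − ps = 18.)
Burden on buyers: $12; on producers: $6. (They sum to $18.)
The less price-elastic side of the market bears the larger share of a per-unit tax.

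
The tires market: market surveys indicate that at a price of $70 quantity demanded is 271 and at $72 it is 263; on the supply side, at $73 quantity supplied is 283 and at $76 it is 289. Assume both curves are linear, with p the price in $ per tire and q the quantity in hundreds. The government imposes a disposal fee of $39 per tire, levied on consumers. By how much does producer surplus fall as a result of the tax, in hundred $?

Demand slope: (263 − 271)/(72 − 70) = -4, so qd = 551 − 4p.
Supply slope: (289 − 283)/(76 − 73) = 2, so qs = 2p + 137.
Before the tax: set 551 − 4p = 2p + 137 → p* = $69, q* = 275.
With the tax collected from consumers, demand (in seller-price terms) shifts: qd = 551 − 4(p + 39).
New equilibrium: consumers pay $82, producers receive $43, q = 223. (Wedge: pb − ps = 39.)
ΔPS is the trapezoid between Q = 223 and Q = 275 of height $26: ½ · (275 + 223) · 26 = $6474.

Producer surplus falls by $6474 hundred.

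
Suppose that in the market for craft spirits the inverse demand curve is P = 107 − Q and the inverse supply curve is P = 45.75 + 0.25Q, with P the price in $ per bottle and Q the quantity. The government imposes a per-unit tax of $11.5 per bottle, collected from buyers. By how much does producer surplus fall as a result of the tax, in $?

Inverting to Q(P) form: Qd = 107 − P; Qs = 4P − 183.
Without the tax, 107 − P = 4P − 183 gives 5P = 290, so P* = $58 and Q* = 49.
With the tax collected from buyers, demand (in seller-price terms) shifts: Qd = 107 − (P + 11.5).
Solving gives Q = 39.8 with buyers paying $67.2 and sellers receiving $55.7 (the $11.5 wedge).
ΔPS is the trapezoid between Q = 39.8 and Q = 49 of height $2.3: ½ · (49 + 39.8) · 2.3 = $102.12.

Producer surplus falls by $102.12.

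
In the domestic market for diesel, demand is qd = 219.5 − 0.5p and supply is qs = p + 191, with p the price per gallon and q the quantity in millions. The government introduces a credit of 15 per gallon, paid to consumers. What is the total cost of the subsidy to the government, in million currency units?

Without the subsidy, 219.5 − 0.5p = p + 191 gives 1.5p = 28.5, so p* = 19 and q* = 210.
With a per-unit subsidy paid to consumers, each effectively pays p − 15, so demand becomes qd = 219.5 − 0.5(p − 15).
Solving gives q = 215 with consumers paying 9 and producers receiving 24 (the 15 wedge).
Outlay = t · Q = 15 · 215 = 3225.

Government outlay = 3225 million.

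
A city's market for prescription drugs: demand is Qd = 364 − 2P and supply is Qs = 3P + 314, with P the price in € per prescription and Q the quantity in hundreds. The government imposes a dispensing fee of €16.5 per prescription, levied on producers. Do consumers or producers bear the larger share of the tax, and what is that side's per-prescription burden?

Without the tax, 364 − 2P = 3P + 314 gives 5P = 50, so P* = €10 and Q* = 344.
With the tax collected from producers, supply shifts: Qs = 3(P − 16.5) + 314.
New equilibrium: consumers pay €19.9, producers receive €3.4, Q = 324.2. (Wedge: Pb − Ps = 16.5.)
Per-prescription burden: consumers €9.9, producers €6.6.
Consumers take the larger share because demand is less price-elastic here (demand slope 2 vs supply slope 3).

Consumers bear the larger share: €9.9 per prescription.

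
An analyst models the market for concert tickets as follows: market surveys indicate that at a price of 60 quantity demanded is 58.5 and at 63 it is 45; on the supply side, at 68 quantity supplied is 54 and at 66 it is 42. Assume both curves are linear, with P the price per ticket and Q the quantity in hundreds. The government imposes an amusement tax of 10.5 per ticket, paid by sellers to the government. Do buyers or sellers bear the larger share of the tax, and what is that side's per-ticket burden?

Demand slope: (45 − 58.5)/(63 − 60) = -4.5, so Qd = 328.5 − 4.5P.
Supply slope: (42 − 54)/(66 − 68) = 6, so Qs = 6P − 354.
Without the tax, 328.5 − 4.5P = 6P − 354 gives 10.5P = 682.5, so P* = 65 and Q* = 36.
With the tax collected from sellers, supply shifts: Qs = 6(P − 10.5) − 354.
Solving gives Q = 9 with buyers paying 71 and sellers receiving 60.5 (the 10.5 wedge).
Per-ticket burden: buyers 6, sellers 4.5.
Buyers take the larger share because demand is less price-elastic here (demand slope 4.5 vs supply slope 6).

Buyers bear the larger share: 6 per ticket.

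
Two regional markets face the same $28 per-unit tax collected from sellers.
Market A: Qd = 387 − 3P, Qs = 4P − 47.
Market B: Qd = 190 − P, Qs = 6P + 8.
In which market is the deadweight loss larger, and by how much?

Market A, by $336.

Market A: pre-tax P* = $62, Q* = 201; post-tax Q = 153; deadweight loss = $672.
Market B: pre-tax P* = $26, Q* = 164; post-tax Q = 140; deadweight loss = $336.
Difference: $672 vs $336 → market A is larger by $336.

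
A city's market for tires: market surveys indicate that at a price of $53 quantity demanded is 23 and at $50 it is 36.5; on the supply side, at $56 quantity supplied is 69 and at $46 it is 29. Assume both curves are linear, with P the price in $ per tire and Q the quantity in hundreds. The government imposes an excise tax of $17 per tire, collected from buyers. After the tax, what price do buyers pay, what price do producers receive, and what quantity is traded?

Demand slope: (36.5 − 23)/(50 − 53) = -4.5, so Qd = 261.5 − 4.5P.
Supply slope: (29 − 69)/(46 − 56) = 4, so Qs = 4P − 155.
Before the tax: set 261.5 − 4.5P = 4P − 155 → P* = $49, Q* = 41.
With the tax collected from buyers, demand (in seller-price terms) shifts: Qd = 261.5 − 4.5(P + 17).
Solving gives Q = 5 with buyers paying $57 and producers receiving $40 (the $17 wedge).
The less price-elastic side of the market bears the larger share of a per-unit tax.

Buyers pay $57; producers receive $40; quantity = 5.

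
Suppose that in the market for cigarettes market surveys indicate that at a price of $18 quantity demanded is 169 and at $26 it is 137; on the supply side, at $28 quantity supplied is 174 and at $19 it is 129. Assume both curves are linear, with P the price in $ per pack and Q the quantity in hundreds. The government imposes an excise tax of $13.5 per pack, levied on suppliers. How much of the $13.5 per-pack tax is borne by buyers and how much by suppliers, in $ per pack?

Buyers bear $7.5 per pack; suppliers bear $6 per pack.

Demand slope: (137 − 169)/(26 − 18) = -4, so Qd = 241 − 4P.
Supply slope: (129 − 174)/(19 − 28) = 5, so Qs = 5P + 34.
Before the tax: set 241 − 4P = 5P + 34 → P* = $23, Q* = 149.
With the tax collected from suppliers, supply shifts: Qs = 5(P − 13.5) + 34.
Solving gives Q = 119 with buyers paying $30.5 and suppliers receiving $17 (the $13.5 wedge).
Burden on buyers: $7.5; on suppliers: $6. (They sum to $13.5.)
The less price-elastic side of the market bears the larger share of a per-unit tax.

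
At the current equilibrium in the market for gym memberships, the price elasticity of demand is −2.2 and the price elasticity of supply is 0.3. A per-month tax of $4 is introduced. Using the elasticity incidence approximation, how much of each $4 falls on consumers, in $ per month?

Consumers bear ≈ $0.48 per month.

Incidence ratio: consumers' share ≈ εs / (εs + |εd|) = 0.3 / (0.3 + 2.2) = 0.12.
So consumers bear ≈ 0.12 × $4 = $0.48; suppliers bear $3.52.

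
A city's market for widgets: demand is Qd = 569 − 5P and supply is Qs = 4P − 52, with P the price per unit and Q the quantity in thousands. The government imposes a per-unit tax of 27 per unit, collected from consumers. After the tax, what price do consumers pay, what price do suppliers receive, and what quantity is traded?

Consumers pay 81; suppliers receive 54; quantity = 164.

Without the tax, 569 − 5P = 4P − 52 gives 9P = 621, so P* = 69 and Q* = 224.
With the tax collected from consumers, demand (in seller-price terms) shifts: Qd = 569 − 5(P + 27).
New equilibrium: consumers pay 81, suppliers receive 54, Q = 164. (Wedge: Pb − Ps = 27.)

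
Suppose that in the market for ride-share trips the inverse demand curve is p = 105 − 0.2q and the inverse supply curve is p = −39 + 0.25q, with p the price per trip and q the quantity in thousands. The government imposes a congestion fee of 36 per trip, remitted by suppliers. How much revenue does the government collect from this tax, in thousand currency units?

Inverting to q(p) form: qd = 525 − 5p; qs = 4p + 156.
Without the tax, 525 − 5p = 4p + 156 gives 9p = 369, so p* = 41 and q* = 320.
With the tax collected from suppliers, supply shifts: qs = 4(p − 36) + 156.
New equilibrium: buyers pay 57, suppliers receive 21, q = 240. (Wedge: pb − ps = 36.)
Revenue = t · Q = 36 · 240 = 8640.

Tax revenue = 8640 thousand.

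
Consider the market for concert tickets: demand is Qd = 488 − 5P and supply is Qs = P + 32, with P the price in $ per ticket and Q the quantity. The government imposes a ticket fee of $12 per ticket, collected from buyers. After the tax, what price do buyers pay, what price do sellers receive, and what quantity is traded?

Buyers pay $78; sellers receive $66; quantity = 98.

Before the tax: set 488 − 5P = P + 32 → P* = $76, Q* = 108.
With the tax collected from buyers, demand (in seller-price terms) shifts: Qd = 488 − 5(P + 12).
Solving gives Q = 98 with buyers paying $78 and sellers receiving $66 (the $12 wedge).
The less price-elastic side of the market bears the larger share of a per-unit tax.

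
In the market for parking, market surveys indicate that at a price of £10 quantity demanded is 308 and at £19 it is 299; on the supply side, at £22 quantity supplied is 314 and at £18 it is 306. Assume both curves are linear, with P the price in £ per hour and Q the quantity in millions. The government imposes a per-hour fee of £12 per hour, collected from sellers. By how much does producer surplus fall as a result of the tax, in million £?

Demand slope: (299 − 308)/(19 − 10) = -1, so Qd = 318 − P.
Supply slope: (306 − 314)/(18 − 22) = 2, so Qs = 2P + 270.
Without the tax, 318 − P = 2P + 270 gives 3P = 48, so P* = £16 and Q* = 302.
With the tax collected from sellers, supply shifts: Qs = 2(P − 12) + 270.
New equilibrium: consumers pay £24, sellers receive £12, Q = 294. (Wedge: Pb − Ps = 12.)
ΔPS is the trapezoid between Q = 294 and Q = 302 of height £4: ½ · (302 + 294) · 4 = £1192.

Producer surplus falls by £1192 million.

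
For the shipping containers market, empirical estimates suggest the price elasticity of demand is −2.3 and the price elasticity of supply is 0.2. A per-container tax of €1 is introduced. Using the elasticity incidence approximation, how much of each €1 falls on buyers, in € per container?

Incidence ratio: buyers' share ≈ εs / (εs + |εd|) = 0.2 / (0.2 + 2.3) = 0.08.
So buyers bear ≈ 0.08 × €1 = €0.08; producers bear €0.92.

Buyers bear ≈ €0.08 per container.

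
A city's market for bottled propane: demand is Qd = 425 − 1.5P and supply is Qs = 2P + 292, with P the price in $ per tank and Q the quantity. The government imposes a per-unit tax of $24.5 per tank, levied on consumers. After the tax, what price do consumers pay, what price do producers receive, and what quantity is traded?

Consumers pay $52; producers receive $27.5; quantity = 347.

Without the tax, 425 − 1.5P = 2P + 292 gives 3.5P = 133, so P* = $38 and Q* = 368.
With the tax collected from consumers, demand (in seller-price terms) shifts: Qd = 425 − 1.5(P + 24.5).
Solving gives Q = 347 with consumers paying $52 and producers receiving $27.5 (the $24.5 wedge).
The less price-elastic side of the market bears the larger share of a per-unit tax.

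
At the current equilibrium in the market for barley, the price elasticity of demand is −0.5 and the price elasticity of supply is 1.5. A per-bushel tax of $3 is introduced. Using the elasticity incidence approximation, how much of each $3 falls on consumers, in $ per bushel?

Incidence ratio: consumers' share ≈ εs / (εs + |εd|) = 1.5 / (1.5 + 0.5) = 0.75.
So consumers bear ≈ 0.75 × $3 = $2.25; producers bear $0.75.

Consumers bear ≈ $2.25 per bushel.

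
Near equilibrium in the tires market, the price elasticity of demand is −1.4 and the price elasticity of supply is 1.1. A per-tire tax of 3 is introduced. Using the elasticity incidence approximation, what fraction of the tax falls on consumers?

Incidence ratio: consumers' share ≈ εs / (εs + |εd|) = 1.1 / (1.1 + 1.4) = 0.44.
Supply is the less elastic side, so consumers bear the smaller share.

Consumers' share ≈ 0.44.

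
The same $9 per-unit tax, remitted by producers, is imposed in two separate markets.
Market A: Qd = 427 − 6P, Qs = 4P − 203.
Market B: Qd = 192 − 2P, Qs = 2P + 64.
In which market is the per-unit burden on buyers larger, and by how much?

Market B, by $0.9.

Market A: pre-tax P* = $63, Q* = 49; post-tax Q = 27.4; per-unit burden on buyers = $3.6.
Market B: pre-tax P* = $32, Q* = 128; post-tax Q = 119; per-unit burden on buyers = $4.5.
Difference: $3.6 vs $4.5 → market B is larger by $0.9.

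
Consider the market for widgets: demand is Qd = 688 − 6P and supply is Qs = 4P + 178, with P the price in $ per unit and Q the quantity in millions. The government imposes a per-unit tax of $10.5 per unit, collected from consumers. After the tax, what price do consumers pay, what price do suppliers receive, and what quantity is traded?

Without the tax, 688 − 6P = 4P + 178 gives 10P = 510, so P* = $51 and Q* = 382.
With the tax collected from consumers, demand (in seller-price terms) shifts: Qd = 688 − 6(P + 10.5).
New equilibrium: consumers pay $55.2, suppliers receive $44.7, Q = 356.8. (Wedge: Pb − Ps = 10.5.)
The less price-elastic side of the market bears the larger share of a per-unit tax.

Consumers pay $55.2; suppliers receive $44.7; quantity = 356.8.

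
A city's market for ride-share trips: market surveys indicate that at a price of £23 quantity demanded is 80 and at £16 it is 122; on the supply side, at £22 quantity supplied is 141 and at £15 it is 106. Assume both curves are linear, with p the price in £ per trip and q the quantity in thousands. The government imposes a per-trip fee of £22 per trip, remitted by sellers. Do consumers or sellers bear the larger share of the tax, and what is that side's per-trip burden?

Sellers bear the larger share: £12 per trip.

Demand slope: (122 − 80)/(16 − 23) = -6, so qd = 218 − 6p.
Supply slope: (106 − 141)/(15 − 22) = 5, so qs = 5p + 31.
Without the tax, 218 − 6p = 5p + 31 gives 11p = 187, so p* = £17 and q* = 116.
With the tax collected from sellers, supply shifts: qs = 5(p − 22) + 31.
New equilibrium: consumers pay £27, sellers receive £5, q = 56. (Wedge: pb − ps = 22.)
Per-trip burden: consumers £10, sellers £12.
Sellers take the larger share because supply is less price-elastic here (demand slope 6 vs supply slope 5).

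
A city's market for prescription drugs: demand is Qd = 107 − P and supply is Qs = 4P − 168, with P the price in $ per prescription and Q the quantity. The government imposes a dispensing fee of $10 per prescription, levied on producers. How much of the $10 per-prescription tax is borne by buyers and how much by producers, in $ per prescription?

Without the tax, 107 − P = 4P − 168 gives 5P = 275, so P* = $55 and Q* = 52.
With the tax collected from producers, supply shifts: Qs = 4(P − 10) − 168.
New equilibrium: buyers pay $63, producers receive $53, Q = 44. (Wedge: Pb − Ps = 10.)
Burden on buyers: $8; on producers: $2. (They sum to $10.)

Buyers bear $8 per prescription; producers bear $2 per prescription.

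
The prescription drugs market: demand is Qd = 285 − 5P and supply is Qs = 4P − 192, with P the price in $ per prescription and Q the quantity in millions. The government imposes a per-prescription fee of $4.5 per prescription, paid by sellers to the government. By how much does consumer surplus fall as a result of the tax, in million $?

Consumer surplus falls by $30 million.

Before the tax: set 285 − 5P = 4P − 192 → P* = $53, Q* = 20.
With the tax collected from sellers, supply shifts: Qs = 4(P − 4.5) − 192.
Solving gives Q = 10 with buyers paying $55 and sellers receiving $50.5 (the $4.5 wedge).
ΔCS is the trapezoid between Q = 10 and Q = 20 of height $2: ½ · (20 + 10) · 2 = $30.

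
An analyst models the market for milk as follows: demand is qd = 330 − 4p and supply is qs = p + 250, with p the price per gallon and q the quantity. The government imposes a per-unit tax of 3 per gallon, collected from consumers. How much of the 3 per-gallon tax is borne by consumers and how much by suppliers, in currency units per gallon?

Without the tax, 330 − 4p = p + 250 gives 5p = 80, so p* = 16 and q* = 266.
With the tax collected from consumers, demand (in seller-price terms) shifts: qd = 330 − 4(p + 3).
Solving gives q = 263.6 with consumers paying 16.6 and suppliers receiving 13.6 (the 3 wedge).
Burden on consumers: 0.6; on suppliers: 2.4. (They sum to 3.)

Consumers bear 0.6 per gallon; suppliers bear 2.4 per gallon.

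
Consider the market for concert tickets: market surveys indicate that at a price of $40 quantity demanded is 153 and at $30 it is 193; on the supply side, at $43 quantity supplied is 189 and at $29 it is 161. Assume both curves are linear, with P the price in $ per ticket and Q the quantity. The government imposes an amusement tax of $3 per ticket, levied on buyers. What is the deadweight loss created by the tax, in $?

Demand slope: (193 − 153)/(30 − 40) = -4, so Qd = 313 − 4P.
Supply slope: (161 − 189)/(29 − 43) = 2, so Qs = 2P + 103.
Before the tax: set 313 − 4P = 2P + 103 → P* = $35, Q* = 173.
With the tax collected from buyers, demand (in seller-price terms) shifts: Qd = 313 − 4(P + 3).
New equilibrium: buyers pay $36, sellers receive $33, Q = 169. (Wedge: Pb − Ps = 3.)
Quantity falls by |ΔQ| = |173 − 169| = 4.
DWL = ½ · t · |ΔQ| = ½ · 3 · 4 = $6.

Deadweight loss = $6.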